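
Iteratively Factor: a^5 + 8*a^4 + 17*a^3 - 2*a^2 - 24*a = (a + 2)*(a^4 + 6*a^3 + 5*a^2 - 12*a) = a*(a + 2)*(a^3 + 6*a^2 + 5*a - 12) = a*(a + 2)*(a + 4)*(a^2 + 2*a - 3) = a*(a + 2)*(a + 3)*(a + 4)*(a - 1)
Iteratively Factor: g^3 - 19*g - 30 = (g + 2)*(g^2 - 2*g - 15) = (g + 2)*(g + 3)*(g - 5)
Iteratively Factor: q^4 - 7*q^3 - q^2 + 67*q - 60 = (q - 1)*(q^3 - 6*q^2 - 7*q + 60) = (q - 5)*(q - 1)*(q^2 - q - 12) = (q - 5)*(q - 1)*(q + 3)*(q - 4)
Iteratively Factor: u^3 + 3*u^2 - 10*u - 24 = (u + 4)*(u^2 - u - 6) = (u - 3)*(u + 4)*(u + 2)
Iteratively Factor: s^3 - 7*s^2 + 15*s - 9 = (s - 3)*(s^2 - 4*s + 3) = (s - 3)^2*(s - 1)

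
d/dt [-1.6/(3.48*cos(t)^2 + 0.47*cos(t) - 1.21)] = -(11.136*cos(t) + 0.752)*sin(t)/(3.48*cos(t)^2 + 0.47*cos(t) - 1.21)^2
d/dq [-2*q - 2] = -2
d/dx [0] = 0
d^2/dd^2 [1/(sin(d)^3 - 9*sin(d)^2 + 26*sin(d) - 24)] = (-9*sin(d)^6 + 99*sin(d)^5 - 364*sin(d)^4 + 342*sin(d)^3 + 830*sin(d)^2 - 1884*sin(d) + 920)/(sin(d)^3 - 9*sin(d)^2 + 26*sin(d) - 24)^3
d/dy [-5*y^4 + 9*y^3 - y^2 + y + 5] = -20*y^3 + 27*y^2 - 2*y + 1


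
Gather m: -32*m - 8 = -32*m - 8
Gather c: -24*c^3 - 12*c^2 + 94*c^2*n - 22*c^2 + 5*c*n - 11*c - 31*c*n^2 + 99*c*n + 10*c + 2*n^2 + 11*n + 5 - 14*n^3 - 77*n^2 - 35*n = -24*c^3 + c^2*(94*n - 34) + c*(-31*n^2 + 104*n - 1) - 14*n^3 - 75*n^2 - 24*n + 5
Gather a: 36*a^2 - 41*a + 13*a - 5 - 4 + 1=36*a^2 - 28*a - 8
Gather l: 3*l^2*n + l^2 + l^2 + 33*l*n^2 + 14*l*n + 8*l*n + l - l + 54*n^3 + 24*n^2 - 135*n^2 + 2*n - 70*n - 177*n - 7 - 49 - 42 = l^2*(3*n + 2) + l*(33*n^2 + 22*n) + 54*n^3 - 111*n^2 - 245*n - 98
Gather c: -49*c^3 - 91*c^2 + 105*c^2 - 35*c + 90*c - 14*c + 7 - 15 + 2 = -49*c^3 + 14*c^2 + 41*c - 6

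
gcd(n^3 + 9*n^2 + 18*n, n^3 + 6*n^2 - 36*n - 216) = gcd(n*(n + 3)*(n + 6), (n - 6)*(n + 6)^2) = n + 6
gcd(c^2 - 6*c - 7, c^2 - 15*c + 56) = c - 7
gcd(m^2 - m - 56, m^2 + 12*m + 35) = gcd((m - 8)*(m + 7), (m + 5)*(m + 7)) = m + 7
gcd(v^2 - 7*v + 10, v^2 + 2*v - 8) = v - 2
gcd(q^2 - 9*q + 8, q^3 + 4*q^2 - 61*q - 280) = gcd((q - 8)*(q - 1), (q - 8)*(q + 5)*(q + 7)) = q - 8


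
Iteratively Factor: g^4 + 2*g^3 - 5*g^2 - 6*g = (g + 1)*(g^3 + g^2 - 6*g) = (g - 2)*(g + 1)*(g^2 + 3*g) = g*(g - 2)*(g + 1)*(g + 3)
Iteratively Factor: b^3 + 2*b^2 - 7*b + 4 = (b + 4)*(b^2 - 2*b + 1) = (b - 1)*(b + 4)*(b - 1)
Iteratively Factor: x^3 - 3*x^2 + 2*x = (x - 1)*(x^2 - 2*x) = x*(x - 1)*(x - 2)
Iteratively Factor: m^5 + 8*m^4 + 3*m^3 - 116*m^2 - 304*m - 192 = (m + 4)*(m^4 + 4*m^3 - 13*m^2 - 64*m - 48) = (m + 3)*(m + 4)*(m^3 + m^2 - 16*m - 16) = (m + 1)*(m + 3)*(m + 4)*(m^2 - 16) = (m - 4)*(m + 1)*(m + 3)*(m + 4)*(m + 4)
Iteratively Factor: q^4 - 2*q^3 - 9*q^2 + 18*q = (q)*(q^3 - 2*q^2 - 9*q + 18) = q*(q - 2)*(q^2 - 9) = q*(q - 2)*(q + 3)*(q - 3)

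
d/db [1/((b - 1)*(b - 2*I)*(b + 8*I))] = (-(b - 1)*(b - 2*I) - (b - 1)*(b + 8*I) - (b - 2*I)*(b + 8*I))/((b - 1)^2*(b - 2*I)^2*(b + 8*I)^2)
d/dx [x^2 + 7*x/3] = 2*x + 7/3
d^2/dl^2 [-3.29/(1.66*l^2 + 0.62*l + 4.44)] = (18.131848*l^2 + 6.772136*l - 3.29*(3.32*l + 0.62)*(6.64*l + 1.24) + 48.497232)/(1.66*l^2 + 0.62*l + 4.44)^3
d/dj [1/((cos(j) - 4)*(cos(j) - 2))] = 2*(cos(j) - 3)*sin(j)/((cos(j) - 4)^2*(cos(j) - 2)^2)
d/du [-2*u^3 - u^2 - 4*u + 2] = -6*u^2 - 2*u - 4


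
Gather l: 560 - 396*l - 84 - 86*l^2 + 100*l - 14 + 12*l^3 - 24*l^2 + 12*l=12*l^3 - 110*l^2 - 284*l + 462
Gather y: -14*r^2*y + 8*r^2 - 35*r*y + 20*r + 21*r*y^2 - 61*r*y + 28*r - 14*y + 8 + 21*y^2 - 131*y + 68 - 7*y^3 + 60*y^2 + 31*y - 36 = 8*r^2 + 48*r - 7*y^3 + y^2*(21*r + 81) + y*(-14*r^2 - 96*r - 114) + 40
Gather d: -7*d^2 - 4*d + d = -7*d^2 - 3*d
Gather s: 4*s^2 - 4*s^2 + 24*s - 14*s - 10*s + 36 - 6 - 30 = 0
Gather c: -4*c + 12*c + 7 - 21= 8*c - 14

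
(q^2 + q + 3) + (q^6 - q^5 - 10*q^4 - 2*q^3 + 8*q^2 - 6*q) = q^6 - q^5 - 10*q^4 - 2*q^3 + 9*q^2 - 5*q + 3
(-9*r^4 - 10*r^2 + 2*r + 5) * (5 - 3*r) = 27*r^5 - 45*r^4 + 30*r^3 - 56*r^2 - 5*r + 25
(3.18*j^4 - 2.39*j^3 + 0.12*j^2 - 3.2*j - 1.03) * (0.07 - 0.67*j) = -2.1306*j^5 + 1.8239*j^4 - 0.2477*j^3 + 2.1524*j^2 + 0.4661*j - 0.0721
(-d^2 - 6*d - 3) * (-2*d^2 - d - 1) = 2*d^4 + 13*d^3 + 13*d^2 + 9*d + 3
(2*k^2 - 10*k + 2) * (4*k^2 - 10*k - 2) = 8*k^4 - 60*k^3 + 104*k^2 - 4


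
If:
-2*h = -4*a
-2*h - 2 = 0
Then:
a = -1/2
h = -1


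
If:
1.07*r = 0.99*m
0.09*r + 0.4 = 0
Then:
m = -4.80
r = -4.44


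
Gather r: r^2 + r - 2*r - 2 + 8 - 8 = r^2 - r - 2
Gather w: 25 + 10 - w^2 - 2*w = -w^2 - 2*w + 35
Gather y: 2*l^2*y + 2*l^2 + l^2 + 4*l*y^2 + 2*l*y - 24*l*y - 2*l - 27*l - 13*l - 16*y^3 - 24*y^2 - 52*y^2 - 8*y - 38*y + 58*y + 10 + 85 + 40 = 3*l^2 - 42*l - 16*y^3 + y^2*(4*l - 76) + y*(2*l^2 - 22*l + 12) + 135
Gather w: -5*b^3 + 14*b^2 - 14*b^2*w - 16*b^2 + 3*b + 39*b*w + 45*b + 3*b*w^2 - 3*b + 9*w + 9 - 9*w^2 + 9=-5*b^3 - 2*b^2 + 45*b + w^2*(3*b - 9) + w*(-14*b^2 + 39*b + 9) + 18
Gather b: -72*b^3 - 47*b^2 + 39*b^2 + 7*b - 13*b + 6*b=-72*b^3 - 8*b^2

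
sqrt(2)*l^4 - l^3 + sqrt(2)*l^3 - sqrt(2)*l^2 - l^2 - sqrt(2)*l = l*(l + 1)*(l - sqrt(2))*(sqrt(2)*l + 1)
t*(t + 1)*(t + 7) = t^3 + 8*t^2 + 7*t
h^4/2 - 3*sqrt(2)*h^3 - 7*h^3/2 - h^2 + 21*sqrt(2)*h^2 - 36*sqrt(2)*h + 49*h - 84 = (h/2 + sqrt(2)/2)*(h - 4)*(h - 3)*(h - 7*sqrt(2))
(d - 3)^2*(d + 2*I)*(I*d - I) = I*d^4 - 2*d^3 - 7*I*d^3 + 14*d^2 + 15*I*d^2 - 30*d - 9*I*d + 18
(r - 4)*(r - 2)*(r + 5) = r^3 - r^2 - 22*r + 40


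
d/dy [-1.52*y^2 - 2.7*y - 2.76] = -3.04*y - 2.7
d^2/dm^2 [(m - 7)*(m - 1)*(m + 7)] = 6*m - 2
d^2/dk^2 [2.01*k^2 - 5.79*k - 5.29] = 4.02000000000000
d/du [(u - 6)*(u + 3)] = 2*u - 3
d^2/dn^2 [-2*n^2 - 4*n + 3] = -4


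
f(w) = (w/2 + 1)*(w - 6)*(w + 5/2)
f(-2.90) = -1.60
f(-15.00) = -1706.25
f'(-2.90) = 5.96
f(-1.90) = -0.24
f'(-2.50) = 2.12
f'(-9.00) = 124.00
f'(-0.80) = -8.84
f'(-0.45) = -10.02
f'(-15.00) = 349.00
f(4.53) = -33.74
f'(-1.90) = -2.74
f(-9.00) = -341.25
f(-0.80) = -6.94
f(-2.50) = 0.00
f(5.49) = -15.26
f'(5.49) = 25.98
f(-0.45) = -10.25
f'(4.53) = 12.99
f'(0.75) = -11.28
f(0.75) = -23.46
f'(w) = (w/2 + 1)*(w - 6) + (w/2 + 1)*(w + 5/2) + (w - 6)*(w + 5/2)/2 = 3*w^2/2 - 3*w/2 - 11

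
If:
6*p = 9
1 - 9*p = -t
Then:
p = 3/2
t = 25/2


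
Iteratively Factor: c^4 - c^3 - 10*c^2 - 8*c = (c + 2)*(c^3 - 3*c^2 - 4*c) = (c - 4)*(c + 2)*(c^2 + c) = (c - 4)*(c + 1)*(c + 2)*(c)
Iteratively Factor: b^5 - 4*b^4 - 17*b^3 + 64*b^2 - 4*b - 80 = (b + 1)*(b^4 - 5*b^3 - 12*b^2 + 76*b - 80) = (b - 2)*(b + 1)*(b^3 - 3*b^2 - 18*b + 40) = (b - 2)^2*(b + 1)*(b^2 - b - 20) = (b - 2)^2*(b + 1)*(b + 4)*(b - 5)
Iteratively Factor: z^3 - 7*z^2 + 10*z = (z)*(z^2 - 7*z + 10) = z*(z - 2)*(z - 5)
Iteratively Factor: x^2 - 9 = (x + 3)*(x - 3)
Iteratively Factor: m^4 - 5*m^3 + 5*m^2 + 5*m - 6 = (m - 2)*(m^3 - 3*m^2 - m + 3) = (m - 2)*(m + 1)*(m^2 - 4*m + 3) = (m - 3)*(m - 2)*(m + 1)*(m - 1)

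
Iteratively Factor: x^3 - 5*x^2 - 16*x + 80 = (x - 4)*(x^2 - x - 20) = (x - 4)*(x + 4)*(x - 5)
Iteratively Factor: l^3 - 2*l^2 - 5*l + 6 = (l - 3)*(l^2 + l - 2) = (l - 3)*(l + 2)*(l - 1)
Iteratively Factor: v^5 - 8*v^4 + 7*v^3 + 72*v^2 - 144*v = (v + 3)*(v^4 - 11*v^3 + 40*v^2 - 48*v) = (v - 4)*(v + 3)*(v^3 - 7*v^2 + 12*v) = (v - 4)*(v - 3)*(v + 3)*(v^2 - 4*v) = v*(v - 4)*(v - 3)*(v + 3)*(v - 4)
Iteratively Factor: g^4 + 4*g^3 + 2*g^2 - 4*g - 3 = (g - 1)*(g^3 + 5*g^2 + 7*g + 3) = (g - 1)*(g + 3)*(g^2 + 2*g + 1) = (g - 1)*(g + 1)*(g + 3)*(g + 1)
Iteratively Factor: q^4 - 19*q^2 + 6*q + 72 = (q - 3)*(q^3 + 3*q^2 - 10*q - 24) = (q - 3)^2*(q^2 + 6*q + 8) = (q - 3)^2*(q + 2)*(q + 4)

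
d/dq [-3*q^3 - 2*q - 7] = -9*q^2 - 2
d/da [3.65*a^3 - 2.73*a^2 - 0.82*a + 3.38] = 10.95*a^2 - 5.46*a - 0.82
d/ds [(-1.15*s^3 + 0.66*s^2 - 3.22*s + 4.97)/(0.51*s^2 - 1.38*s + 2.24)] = (-0.5865*s^4 + 3.174*s^3 - 6.9966*s^2 - 2.1126*s - 0.354200000000002)/(0.2601*s^4 - 1.4076*s^3 + 4.1892*s^2 - 6.1824*s + 5.0176)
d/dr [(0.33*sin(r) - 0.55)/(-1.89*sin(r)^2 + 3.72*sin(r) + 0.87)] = (0.6237*sin(r)^2 - 2.079*sin(r) + 2.3331)*cos(r)/(3.5721*sin(r)^4 - 14.0616*sin(r)^3 + 10.5498*sin(r)^2 + 6.4728*sin(r) + 0.7569)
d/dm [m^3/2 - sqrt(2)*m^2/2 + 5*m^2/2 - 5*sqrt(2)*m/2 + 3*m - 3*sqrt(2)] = 3*m^2/2 - sqrt(2)*m + 5*m - 5*sqrt(2)/2 + 3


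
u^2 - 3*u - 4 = (u - 4)*(u + 1)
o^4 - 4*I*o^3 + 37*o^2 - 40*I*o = o*(o - 8*I)*(o - I)*(o + 5*I)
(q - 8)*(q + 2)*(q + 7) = q^3 + q^2 - 58*q - 112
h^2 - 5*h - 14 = (h - 7)*(h + 2)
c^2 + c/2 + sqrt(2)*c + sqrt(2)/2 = (c + 1/2)*(c + sqrt(2))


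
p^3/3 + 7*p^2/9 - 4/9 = (p/3 + 1/3)*(p - 2/3)*(p + 2)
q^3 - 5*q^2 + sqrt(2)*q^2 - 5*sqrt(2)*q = q*(q - 5)*(q + sqrt(2))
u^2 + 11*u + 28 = (u + 4)*(u + 7)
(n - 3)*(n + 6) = n^2 + 3*n - 18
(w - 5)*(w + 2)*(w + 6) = w^3 + 3*w^2 - 28*w - 60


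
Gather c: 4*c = 4*c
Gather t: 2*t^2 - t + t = 2*t^2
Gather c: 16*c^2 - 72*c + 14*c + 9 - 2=16*c^2 - 58*c + 7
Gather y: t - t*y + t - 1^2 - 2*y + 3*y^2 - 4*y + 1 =2*t + 3*y^2 + y*(-t - 6)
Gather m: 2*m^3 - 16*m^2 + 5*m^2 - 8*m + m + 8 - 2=2*m^3 - 11*m^2 - 7*m + 6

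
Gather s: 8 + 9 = 17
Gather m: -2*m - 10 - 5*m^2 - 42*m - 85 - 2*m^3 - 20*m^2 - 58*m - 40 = -2*m^3 - 25*m^2 - 102*m - 135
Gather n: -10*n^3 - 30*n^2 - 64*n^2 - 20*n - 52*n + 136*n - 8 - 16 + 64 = -10*n^3 - 94*n^2 + 64*n + 40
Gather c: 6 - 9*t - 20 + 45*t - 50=36*t - 64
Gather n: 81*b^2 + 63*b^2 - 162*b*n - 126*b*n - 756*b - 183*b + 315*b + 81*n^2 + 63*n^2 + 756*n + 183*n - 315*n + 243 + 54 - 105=144*b^2 - 624*b + 144*n^2 + n*(624 - 288*b) + 192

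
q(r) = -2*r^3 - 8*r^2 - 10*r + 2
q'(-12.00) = -682.00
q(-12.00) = 2426.00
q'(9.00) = -640.00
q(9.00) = -2194.00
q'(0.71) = -24.38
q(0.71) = -9.85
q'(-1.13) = 0.42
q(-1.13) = 5.97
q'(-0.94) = -0.26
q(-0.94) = 5.99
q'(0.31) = -15.54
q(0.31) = -1.93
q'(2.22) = -75.09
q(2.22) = -81.51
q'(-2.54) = -8.07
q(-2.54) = 8.56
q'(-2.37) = -5.78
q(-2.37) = 7.39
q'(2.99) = -111.48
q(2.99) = -152.88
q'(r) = -6*r^2 - 16*r - 10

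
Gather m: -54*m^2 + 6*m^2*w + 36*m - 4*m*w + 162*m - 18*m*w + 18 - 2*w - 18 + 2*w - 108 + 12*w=m^2*(6*w - 54) + m*(198 - 22*w) + 12*w - 108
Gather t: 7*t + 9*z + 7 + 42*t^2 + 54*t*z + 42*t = 42*t^2 + t*(54*z + 49) + 9*z + 7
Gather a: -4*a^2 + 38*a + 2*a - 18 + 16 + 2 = -4*a^2 + 40*a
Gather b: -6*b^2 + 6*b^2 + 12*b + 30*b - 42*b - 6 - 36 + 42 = 0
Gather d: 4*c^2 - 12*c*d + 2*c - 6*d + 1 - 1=4*c^2 + 2*c + d*(-12*c - 6)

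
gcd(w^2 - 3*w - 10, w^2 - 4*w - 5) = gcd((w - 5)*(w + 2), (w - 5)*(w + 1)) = w - 5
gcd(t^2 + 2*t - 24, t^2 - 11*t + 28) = t - 4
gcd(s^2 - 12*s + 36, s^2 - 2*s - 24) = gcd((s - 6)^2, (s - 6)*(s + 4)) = s - 6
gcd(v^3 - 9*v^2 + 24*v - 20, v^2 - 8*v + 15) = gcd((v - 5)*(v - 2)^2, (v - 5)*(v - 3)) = v - 5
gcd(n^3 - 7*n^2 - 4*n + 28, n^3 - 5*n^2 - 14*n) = n^2 - 5*n - 14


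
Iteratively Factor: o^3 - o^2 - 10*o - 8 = (o + 2)*(o^2 - 3*o - 4) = (o - 4)*(o + 2)*(o + 1)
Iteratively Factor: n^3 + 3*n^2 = (n + 3)*(n^2) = n*(n + 3)*(n)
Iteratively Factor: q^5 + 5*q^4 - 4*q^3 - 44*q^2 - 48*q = (q + 2)*(q^4 + 3*q^3 - 10*q^2 - 24*q) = (q - 3)*(q + 2)*(q^3 + 6*q^2 + 8*q) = (q - 3)*(q + 2)^2*(q^2 + 4*q) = q*(q - 3)*(q + 2)^2*(q + 4)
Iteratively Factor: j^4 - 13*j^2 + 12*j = (j - 1)*(j^3 + j^2 - 12*j) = (j - 3)*(j - 1)*(j^2 + 4*j) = j*(j - 3)*(j - 1)*(j + 4)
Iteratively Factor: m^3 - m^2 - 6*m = (m)*(m^2 - m - 6) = m*(m + 2)*(m - 3)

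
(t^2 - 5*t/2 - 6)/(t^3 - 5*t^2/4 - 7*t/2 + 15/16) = 8*(t - 4)/(8*t^2 - 22*t + 5)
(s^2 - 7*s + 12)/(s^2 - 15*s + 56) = (s^2 - 7*s + 12)/(s^2 - 15*s + 56)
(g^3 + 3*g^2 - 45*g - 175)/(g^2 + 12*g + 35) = (g^2 - 2*g - 35)/(g + 7)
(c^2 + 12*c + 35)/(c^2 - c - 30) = (c + 7)/(c - 6)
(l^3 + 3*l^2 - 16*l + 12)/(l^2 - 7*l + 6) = (l^2 + 4*l - 12)/(l - 6)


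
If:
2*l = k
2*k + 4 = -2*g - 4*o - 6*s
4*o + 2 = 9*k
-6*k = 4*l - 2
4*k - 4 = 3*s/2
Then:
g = 29/8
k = 1/4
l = 1/8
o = 1/16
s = -2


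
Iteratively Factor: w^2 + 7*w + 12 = (w + 4)*(w + 3)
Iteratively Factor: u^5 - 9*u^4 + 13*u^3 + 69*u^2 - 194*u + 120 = (u - 2)*(u^4 - 7*u^3 - u^2 + 67*u - 60) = (u - 2)*(u - 1)*(u^3 - 6*u^2 - 7*u + 60) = (u - 5)*(u - 2)*(u - 1)*(u^2 - u - 12) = (u - 5)*(u - 2)*(u - 1)*(u + 3)*(u - 4)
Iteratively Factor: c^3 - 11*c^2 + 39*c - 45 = (c - 5)*(c^2 - 6*c + 9) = (c - 5)*(c - 3)*(c - 3)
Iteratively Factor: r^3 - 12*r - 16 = (r + 2)*(r^2 - 2*r - 8) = (r - 4)*(r + 2)*(r + 2)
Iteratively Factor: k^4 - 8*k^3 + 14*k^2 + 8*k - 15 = (k - 5)*(k^3 - 3*k^2 - k + 3) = (k - 5)*(k + 1)*(k^2 - 4*k + 3) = (k - 5)*(k - 1)*(k + 1)*(k - 3)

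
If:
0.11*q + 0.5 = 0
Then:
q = -4.55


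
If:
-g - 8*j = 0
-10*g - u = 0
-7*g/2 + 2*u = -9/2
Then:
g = 9/47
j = -9/376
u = -90/47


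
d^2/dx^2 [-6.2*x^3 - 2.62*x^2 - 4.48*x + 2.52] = -37.2*x - 5.24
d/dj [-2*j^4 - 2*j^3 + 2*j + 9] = -8*j^3 - 6*j^2 + 2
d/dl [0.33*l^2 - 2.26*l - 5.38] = 0.66*l - 2.26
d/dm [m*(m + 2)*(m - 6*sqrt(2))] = 3*m^2 - 12*sqrt(2)*m + 4*m - 12*sqrt(2)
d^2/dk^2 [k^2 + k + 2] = 2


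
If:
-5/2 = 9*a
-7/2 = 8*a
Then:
No Solution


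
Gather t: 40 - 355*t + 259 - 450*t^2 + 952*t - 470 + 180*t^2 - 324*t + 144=-270*t^2 + 273*t - 27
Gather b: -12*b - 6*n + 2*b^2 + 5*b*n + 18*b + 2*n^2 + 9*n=2*b^2 + b*(5*n + 6) + 2*n^2 + 3*n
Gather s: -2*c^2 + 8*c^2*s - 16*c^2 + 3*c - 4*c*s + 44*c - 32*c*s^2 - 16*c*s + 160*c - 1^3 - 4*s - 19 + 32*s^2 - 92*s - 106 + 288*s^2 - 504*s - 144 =-18*c^2 + 207*c + s^2*(320 - 32*c) + s*(8*c^2 - 20*c - 600) - 270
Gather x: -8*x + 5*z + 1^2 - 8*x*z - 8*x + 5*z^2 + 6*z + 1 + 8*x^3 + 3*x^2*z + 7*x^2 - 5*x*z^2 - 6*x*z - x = 8*x^3 + x^2*(3*z + 7) + x*(-5*z^2 - 14*z - 17) + 5*z^2 + 11*z + 2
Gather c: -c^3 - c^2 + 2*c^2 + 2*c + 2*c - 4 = -c^3 + c^2 + 4*c - 4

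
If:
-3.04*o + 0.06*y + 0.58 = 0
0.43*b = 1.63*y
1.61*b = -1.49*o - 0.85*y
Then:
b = -0.15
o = 0.19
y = -0.04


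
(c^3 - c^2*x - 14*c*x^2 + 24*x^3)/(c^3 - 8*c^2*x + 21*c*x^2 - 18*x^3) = (-c - 4*x)/(-c + 3*x)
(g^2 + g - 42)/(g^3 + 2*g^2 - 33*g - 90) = (g + 7)/(g^2 + 8*g + 15)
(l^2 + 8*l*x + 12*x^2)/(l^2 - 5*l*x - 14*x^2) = (-l - 6*x)/(-l + 7*x)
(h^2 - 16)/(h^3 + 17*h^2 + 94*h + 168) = (h - 4)/(h^2 + 13*h + 42)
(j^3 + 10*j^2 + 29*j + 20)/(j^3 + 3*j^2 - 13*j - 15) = (j + 4)/(j - 3)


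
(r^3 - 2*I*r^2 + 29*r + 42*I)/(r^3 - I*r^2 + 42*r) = (r^2 + 5*I*r - 6)/(r*(r + 6*I))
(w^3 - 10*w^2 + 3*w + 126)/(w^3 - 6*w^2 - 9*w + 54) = (w - 7)/(w - 3)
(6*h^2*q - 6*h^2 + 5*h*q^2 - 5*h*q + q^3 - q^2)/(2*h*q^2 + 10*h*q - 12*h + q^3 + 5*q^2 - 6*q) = (3*h + q)/(q + 6)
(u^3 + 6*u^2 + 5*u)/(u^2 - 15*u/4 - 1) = 4*u*(u^2 + 6*u + 5)/(4*u^2 - 15*u - 4)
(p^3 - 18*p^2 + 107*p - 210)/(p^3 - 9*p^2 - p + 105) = (p - 6)/(p + 3)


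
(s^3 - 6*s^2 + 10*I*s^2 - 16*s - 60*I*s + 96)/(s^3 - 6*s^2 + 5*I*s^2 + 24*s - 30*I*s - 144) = (s + 2*I)/(s - 3*I)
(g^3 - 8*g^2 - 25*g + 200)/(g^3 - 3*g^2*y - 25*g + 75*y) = (8 - g)/(-g + 3*y)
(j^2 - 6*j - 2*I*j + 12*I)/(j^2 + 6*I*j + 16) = (j - 6)/(j + 8*I)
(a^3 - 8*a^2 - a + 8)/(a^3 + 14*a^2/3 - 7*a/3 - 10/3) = 3*(a^2 - 7*a - 8)/(3*a^2 + 17*a + 10)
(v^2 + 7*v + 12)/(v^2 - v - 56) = (v^2 + 7*v + 12)/(v^2 - v - 56)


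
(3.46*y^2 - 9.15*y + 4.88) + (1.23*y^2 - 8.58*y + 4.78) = 4.69*y^2 - 17.73*y + 9.66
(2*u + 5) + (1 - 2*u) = 6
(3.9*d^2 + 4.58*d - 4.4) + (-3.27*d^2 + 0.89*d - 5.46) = 0.63*d^2 + 5.47*d - 9.86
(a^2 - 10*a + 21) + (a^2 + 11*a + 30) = 2*a^2 + a + 51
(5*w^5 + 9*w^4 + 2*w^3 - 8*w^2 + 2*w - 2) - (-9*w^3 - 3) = 5*w^5 + 9*w^4 + 11*w^3 - 8*w^2 + 2*w + 1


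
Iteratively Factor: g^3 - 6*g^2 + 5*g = (g - 5)*(g^2 - g) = g*(g - 5)*(g - 1)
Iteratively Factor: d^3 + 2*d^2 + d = (d)*(d^2 + 2*d + 1) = d*(d + 1)*(d + 1)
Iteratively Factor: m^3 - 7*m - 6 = (m - 3)*(m^2 + 3*m + 2) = (m - 3)*(m + 1)*(m + 2)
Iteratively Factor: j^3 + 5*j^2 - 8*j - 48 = (j + 4)*(j^2 + j - 12) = (j - 3)*(j + 4)*(j + 4)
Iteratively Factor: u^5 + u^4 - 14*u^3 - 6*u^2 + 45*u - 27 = (u + 3)*(u^4 - 2*u^3 - 8*u^2 + 18*u - 9) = (u - 1)*(u + 3)*(u^3 - u^2 - 9*u + 9) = (u - 1)^2*(u + 3)*(u^2 - 9) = (u - 1)^2*(u + 3)^2*(u - 3)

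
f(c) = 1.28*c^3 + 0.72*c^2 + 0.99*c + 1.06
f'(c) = 3.84*c^2 + 1.44*c + 0.99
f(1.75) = 11.86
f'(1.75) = 15.27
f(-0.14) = 0.93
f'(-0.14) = 0.86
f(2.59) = 30.69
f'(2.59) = 30.48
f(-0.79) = 0.10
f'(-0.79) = 2.25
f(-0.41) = 0.69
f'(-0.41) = 1.05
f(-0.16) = 0.91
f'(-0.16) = 0.86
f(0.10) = 1.17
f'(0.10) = 1.17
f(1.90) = 14.32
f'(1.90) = 17.59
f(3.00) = 45.07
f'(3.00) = 39.87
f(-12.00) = -2118.98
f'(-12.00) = 536.67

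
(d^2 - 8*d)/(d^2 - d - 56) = d/(d + 7)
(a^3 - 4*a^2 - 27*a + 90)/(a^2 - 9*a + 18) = a + 5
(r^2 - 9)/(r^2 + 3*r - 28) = (r^2 - 9)/(r^2 + 3*r - 28)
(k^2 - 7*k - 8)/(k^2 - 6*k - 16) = (k + 1)/(k + 2)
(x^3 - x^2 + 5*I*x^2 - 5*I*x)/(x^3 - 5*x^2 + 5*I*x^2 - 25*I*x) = (x - 1)/(x - 5)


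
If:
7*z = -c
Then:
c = -7*z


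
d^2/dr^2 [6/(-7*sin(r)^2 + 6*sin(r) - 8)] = 12*(98*sin(r)^4 - 63*sin(r)^3 - 241*sin(r)^2 + 150*sin(r) + 20)/(7*sin(r)^2 - 6*sin(r) + 8)^3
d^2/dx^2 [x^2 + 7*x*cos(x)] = -7*x*cos(x) - 14*sin(x) + 2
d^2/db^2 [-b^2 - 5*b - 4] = -2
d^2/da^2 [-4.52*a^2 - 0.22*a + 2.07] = -9.04000000000000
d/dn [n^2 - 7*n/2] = 2*n - 7/2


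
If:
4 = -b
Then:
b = -4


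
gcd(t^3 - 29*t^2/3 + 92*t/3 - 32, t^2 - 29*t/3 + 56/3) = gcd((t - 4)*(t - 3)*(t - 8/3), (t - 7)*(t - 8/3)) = t - 8/3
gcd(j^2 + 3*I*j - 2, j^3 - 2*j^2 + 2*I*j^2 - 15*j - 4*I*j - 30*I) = j + 2*I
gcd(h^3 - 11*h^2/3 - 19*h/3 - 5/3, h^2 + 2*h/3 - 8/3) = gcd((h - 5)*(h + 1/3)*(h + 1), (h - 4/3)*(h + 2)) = 1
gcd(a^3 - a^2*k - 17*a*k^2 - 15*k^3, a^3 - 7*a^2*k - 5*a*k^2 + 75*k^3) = a^2 - 2*a*k - 15*k^2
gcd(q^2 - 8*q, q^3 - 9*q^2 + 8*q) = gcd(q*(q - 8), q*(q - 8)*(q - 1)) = q^2 - 8*q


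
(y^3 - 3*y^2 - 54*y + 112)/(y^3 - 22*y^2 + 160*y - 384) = (y^2 + 5*y - 14)/(y^2 - 14*y + 48)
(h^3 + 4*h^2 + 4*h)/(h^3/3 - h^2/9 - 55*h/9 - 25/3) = 9*h*(h^2 + 4*h + 4)/(3*h^3 - h^2 - 55*h - 75)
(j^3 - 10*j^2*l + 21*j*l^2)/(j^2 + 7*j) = (j^2 - 10*j*l + 21*l^2)/(j + 7)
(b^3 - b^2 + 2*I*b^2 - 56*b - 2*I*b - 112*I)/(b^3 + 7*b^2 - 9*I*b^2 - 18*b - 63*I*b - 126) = (b^2 + 2*b*(-4 + I) - 16*I)/(b^2 - 9*I*b - 18)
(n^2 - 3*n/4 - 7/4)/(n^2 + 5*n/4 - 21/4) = (n + 1)/(n + 3)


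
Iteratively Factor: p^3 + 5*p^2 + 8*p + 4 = (p + 2)*(p^2 + 3*p + 2) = (p + 1)*(p + 2)*(p + 2)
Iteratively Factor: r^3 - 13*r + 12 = (r + 4)*(r^2 - 4*r + 3) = (r - 3)*(r + 4)*(r - 1)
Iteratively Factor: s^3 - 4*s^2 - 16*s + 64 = (s - 4)*(s^2 - 16) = (s - 4)*(s + 4)*(s - 4)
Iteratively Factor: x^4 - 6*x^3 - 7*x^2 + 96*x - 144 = (x + 4)*(x^3 - 10*x^2 + 33*x - 36) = (x - 3)*(x + 4)*(x^2 - 7*x + 12) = (x - 3)^2*(x + 4)*(x - 4)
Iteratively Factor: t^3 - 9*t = (t + 3)*(t^2 - 3*t) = t*(t + 3)*(t - 3)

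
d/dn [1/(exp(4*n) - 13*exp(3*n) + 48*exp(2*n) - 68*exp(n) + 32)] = (-4*exp(3*n) + 39*exp(2*n) - 96*exp(n) + 68)*exp(n)/(exp(4*n) - 13*exp(3*n) + 48*exp(2*n) - 68*exp(n) + 32)^2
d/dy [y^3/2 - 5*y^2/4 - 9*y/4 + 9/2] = 3*y^2/2 - 5*y/2 - 9/4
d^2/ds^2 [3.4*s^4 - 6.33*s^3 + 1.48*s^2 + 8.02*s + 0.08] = 40.8*s^2 - 37.98*s + 2.96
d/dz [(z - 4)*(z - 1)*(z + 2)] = 3*z^2 - 6*z - 6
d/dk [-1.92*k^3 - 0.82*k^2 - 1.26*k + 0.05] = -5.76*k^2 - 1.64*k - 1.26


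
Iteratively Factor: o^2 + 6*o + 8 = (o + 2)*(o + 4)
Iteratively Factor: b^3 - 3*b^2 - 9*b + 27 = (b - 3)*(b^2 - 9) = (b - 3)*(b + 3)*(b - 3)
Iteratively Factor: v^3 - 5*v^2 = (v)*(v^2 - 5*v) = v^2*(v - 5)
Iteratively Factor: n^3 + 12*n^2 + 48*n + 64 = (n + 4)*(n^2 + 8*n + 16) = (n + 4)^2*(n + 4)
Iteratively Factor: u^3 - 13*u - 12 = (u - 4)*(u^2 + 4*u + 3) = (u - 4)*(u + 1)*(u + 3)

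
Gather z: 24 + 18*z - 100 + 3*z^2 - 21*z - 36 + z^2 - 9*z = 4*z^2 - 12*z - 112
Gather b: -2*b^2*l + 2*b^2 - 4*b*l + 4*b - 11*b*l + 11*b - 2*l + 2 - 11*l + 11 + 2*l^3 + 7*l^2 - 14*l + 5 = b^2*(2 - 2*l) + b*(15 - 15*l) + 2*l^3 + 7*l^2 - 27*l + 18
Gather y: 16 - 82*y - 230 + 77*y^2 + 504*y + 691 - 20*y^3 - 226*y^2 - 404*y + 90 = -20*y^3 - 149*y^2 + 18*y + 567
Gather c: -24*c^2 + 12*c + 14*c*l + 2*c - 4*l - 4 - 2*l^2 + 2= -24*c^2 + c*(14*l + 14) - 2*l^2 - 4*l - 2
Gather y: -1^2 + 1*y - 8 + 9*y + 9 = 10*y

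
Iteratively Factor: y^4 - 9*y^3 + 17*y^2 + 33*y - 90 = (y - 5)*(y^3 - 4*y^2 - 3*y + 18) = (y - 5)*(y - 3)*(y^2 - y - 6) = (y - 5)*(y - 3)^2*(y + 2)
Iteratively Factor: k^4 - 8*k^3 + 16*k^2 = (k)*(k^3 - 8*k^2 + 16*k) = k*(k - 4)*(k^2 - 4*k) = k^2*(k - 4)*(k - 4)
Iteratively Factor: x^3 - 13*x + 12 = (x + 4)*(x^2 - 4*x + 3) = (x - 3)*(x + 4)*(x - 1)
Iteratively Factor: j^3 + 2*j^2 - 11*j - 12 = (j - 3)*(j^2 + 5*j + 4) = (j - 3)*(j + 4)*(j + 1)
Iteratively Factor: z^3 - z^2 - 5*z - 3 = (z - 3)*(z^2 + 2*z + 1) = (z - 3)*(z + 1)*(z + 1)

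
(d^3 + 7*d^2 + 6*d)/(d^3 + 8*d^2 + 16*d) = (d^2 + 7*d + 6)/(d^2 + 8*d + 16)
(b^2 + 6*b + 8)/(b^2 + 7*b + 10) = (b + 4)/(b + 5)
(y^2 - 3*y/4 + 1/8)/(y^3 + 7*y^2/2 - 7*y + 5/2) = (y - 1/4)/(y^2 + 4*y - 5)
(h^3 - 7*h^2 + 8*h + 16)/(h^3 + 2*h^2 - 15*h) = (h^3 - 7*h^2 + 8*h + 16)/(h*(h^2 + 2*h - 15))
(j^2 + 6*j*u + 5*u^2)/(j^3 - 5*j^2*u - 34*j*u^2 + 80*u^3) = (j + u)/(j^2 - 10*j*u + 16*u^2)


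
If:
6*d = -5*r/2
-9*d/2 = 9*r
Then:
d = 0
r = 0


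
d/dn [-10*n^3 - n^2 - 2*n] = -30*n^2 - 2*n - 2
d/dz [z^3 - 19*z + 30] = 3*z^2 - 19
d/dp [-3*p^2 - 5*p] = -6*p - 5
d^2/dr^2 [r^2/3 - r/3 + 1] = 2/3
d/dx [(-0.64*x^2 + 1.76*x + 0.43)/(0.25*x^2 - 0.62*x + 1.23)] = (-0.0431999999999999*x^2 - 1.7894*x + 2.4314)/(0.0625*x^4 - 0.31*x^3 + 0.9994*x^2 - 1.5252*x + 1.5129)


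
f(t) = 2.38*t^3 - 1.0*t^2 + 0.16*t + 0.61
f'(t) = 7.14*t^2 - 2.0*t + 0.16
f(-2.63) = -50.02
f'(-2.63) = 54.81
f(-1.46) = -9.16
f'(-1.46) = 18.30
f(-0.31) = 0.39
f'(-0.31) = 1.47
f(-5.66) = -463.88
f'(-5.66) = 240.21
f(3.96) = 133.36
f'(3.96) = 104.21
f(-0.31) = 0.39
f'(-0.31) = 1.47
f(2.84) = 47.52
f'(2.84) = 52.07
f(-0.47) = 0.07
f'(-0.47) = 2.68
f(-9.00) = -1816.85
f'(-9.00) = 596.50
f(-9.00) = -1816.85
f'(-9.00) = 596.50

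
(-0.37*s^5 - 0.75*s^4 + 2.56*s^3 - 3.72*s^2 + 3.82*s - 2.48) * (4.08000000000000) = -1.5096*s^5 - 3.06*s^4 + 10.4448*s^3 - 15.1776*s^2 + 15.5856*s - 10.1184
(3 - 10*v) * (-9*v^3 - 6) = 90*v^4 - 27*v^3 + 60*v - 18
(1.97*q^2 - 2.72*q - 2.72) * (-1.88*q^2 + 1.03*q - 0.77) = -3.7036*q^4 + 7.1427*q^3 + 0.7951*q^2 - 0.7072*q + 2.0944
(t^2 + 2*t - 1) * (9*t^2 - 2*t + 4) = 9*t^4 + 16*t^3 - 9*t^2 + 10*t - 4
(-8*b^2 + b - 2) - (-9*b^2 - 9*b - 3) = b^2 + 10*b + 1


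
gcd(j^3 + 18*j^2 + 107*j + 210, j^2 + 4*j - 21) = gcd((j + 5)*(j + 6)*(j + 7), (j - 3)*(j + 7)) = j + 7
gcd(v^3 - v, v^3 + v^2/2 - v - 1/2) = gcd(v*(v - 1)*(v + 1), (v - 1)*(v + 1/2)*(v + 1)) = v^2 - 1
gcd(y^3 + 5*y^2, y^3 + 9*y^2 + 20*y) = y^2 + 5*y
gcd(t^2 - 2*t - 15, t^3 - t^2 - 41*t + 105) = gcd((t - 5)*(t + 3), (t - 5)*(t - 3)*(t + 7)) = t - 5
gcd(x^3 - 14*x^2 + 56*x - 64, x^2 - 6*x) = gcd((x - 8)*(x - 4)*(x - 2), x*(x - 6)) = 1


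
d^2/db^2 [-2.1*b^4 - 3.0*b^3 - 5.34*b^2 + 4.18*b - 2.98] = -25.2*b^2 - 18.0*b - 10.68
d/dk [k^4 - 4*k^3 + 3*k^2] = 2*k*(2*k^2 - 6*k + 3)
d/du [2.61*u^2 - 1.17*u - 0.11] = 5.22*u - 1.17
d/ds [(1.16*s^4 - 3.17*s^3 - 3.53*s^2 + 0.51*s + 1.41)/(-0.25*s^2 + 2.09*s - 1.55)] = (-0.58*s^5 + 8.0657*s^4 - 20.4426*s^3 + 7.4903*s^2 + 11.648*s - 3.7374)/(0.0625*s^4 - 1.045*s^3 + 5.1431*s^2 - 6.479*s + 2.4025)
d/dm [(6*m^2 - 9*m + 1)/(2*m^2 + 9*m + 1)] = 2*(36*m^2 + 4*m - 9)/(4*m^4 + 36*m^3 + 85*m^2 + 18*m + 1)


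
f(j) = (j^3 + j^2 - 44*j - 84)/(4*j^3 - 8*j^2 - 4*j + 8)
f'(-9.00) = -0.02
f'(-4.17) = -0.07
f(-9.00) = 0.10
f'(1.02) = -39360.71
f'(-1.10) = 164.48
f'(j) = (-12*j^2 + 16*j + 4)*(j^3 + j^2 - 44*j - 84)/(4*j^3 - 8*j^2 - 4*j + 8)^2 + (3*j^2 + 2*j - 44)/(4*j^3 - 8*j^2 - 4*j + 8)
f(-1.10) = 13.72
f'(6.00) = 0.24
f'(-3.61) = -0.07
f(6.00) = -0.17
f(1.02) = 800.53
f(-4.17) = -0.11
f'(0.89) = -1290.36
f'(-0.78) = 31.19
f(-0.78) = -11.38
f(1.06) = 276.13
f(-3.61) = -0.15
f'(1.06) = -4359.52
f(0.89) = -131.80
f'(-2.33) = 0.23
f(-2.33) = -0.15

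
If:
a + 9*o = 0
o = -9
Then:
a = 81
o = -9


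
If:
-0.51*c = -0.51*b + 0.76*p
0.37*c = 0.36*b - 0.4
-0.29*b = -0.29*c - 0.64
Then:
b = 41.66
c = 39.45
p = 1.48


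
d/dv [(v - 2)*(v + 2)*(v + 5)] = 3*v^2 + 10*v - 4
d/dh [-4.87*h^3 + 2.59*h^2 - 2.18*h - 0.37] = -14.61*h^2 + 5.18*h - 2.18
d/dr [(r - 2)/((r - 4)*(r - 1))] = (-r^2 + 4*r - 6)/(r^4 - 10*r^3 + 33*r^2 - 40*r + 16)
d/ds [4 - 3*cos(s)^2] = 3*sin(2*s)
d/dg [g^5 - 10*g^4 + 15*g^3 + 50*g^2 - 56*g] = 5*g^4 - 40*g^3 + 45*g^2 + 100*g - 56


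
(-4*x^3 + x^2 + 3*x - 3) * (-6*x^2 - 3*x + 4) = 24*x^5 + 6*x^4 - 37*x^3 + 13*x^2 + 21*x - 12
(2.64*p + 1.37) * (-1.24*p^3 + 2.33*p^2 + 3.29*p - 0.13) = -3.2736*p^4 + 4.4524*p^3 + 11.8777*p^2 + 4.1641*p - 0.1781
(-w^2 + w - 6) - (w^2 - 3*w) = -2*w^2 + 4*w - 6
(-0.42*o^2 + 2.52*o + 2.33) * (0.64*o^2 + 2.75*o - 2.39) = -0.2688*o^4 + 0.4578*o^3 + 9.425*o^2 + 0.3847*o - 5.5687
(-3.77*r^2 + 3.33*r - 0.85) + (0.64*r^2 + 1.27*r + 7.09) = -3.13*r^2 + 4.6*r + 6.24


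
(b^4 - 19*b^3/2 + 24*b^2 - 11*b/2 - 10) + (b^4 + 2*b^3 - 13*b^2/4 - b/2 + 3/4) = 2*b^4 - 15*b^3/2 + 83*b^2/4 - 6*b - 37/4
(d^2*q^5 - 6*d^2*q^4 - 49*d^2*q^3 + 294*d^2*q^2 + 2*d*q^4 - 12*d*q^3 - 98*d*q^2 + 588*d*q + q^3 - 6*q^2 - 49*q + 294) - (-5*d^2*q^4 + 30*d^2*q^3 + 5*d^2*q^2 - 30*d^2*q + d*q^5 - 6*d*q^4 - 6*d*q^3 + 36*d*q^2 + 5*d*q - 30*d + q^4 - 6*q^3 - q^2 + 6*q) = d^2*q^5 - d^2*q^4 - 79*d^2*q^3 + 289*d^2*q^2 + 30*d^2*q - d*q^5 + 8*d*q^4 - 6*d*q^3 - 134*d*q^2 + 583*d*q + 30*d - q^4 + 7*q^3 - 5*q^2 - 55*q + 294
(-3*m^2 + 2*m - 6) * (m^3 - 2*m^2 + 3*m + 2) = -3*m^5 + 8*m^4 - 19*m^3 + 12*m^2 - 14*m - 12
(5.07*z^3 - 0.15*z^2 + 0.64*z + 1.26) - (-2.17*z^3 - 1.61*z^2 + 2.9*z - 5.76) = 7.24*z^3 + 1.46*z^2 - 2.26*z + 7.02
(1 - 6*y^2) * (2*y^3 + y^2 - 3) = -12*y^5 - 6*y^4 + 2*y^3 + 19*y^2 - 3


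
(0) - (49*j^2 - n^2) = -49*j^2 + n^2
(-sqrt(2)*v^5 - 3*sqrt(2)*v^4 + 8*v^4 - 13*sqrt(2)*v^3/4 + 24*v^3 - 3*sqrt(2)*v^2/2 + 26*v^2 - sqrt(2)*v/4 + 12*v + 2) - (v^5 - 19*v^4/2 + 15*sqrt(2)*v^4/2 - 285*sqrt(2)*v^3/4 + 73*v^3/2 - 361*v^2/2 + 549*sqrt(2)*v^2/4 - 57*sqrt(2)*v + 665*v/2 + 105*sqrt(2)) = -sqrt(2)*v^5 - v^5 - 21*sqrt(2)*v^4/2 + 35*v^4/2 - 25*v^3/2 + 68*sqrt(2)*v^3 - 555*sqrt(2)*v^2/4 + 413*v^2/2 - 641*v/2 + 227*sqrt(2)*v/4 - 105*sqrt(2) + 2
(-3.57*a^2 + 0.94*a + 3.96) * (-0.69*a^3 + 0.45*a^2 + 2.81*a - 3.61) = 2.4633*a^5 - 2.2551*a^4 - 12.3411*a^3 + 17.3111*a^2 + 7.7342*a - 14.2956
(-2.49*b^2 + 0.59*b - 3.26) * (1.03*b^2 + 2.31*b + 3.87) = -2.5647*b^4 - 5.1442*b^3 - 11.6312*b^2 - 5.2473*b - 12.6162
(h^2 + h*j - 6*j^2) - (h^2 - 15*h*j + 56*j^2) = 16*h*j - 62*j^2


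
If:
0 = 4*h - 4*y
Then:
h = y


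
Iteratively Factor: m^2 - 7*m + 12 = (m - 4)*(m - 3)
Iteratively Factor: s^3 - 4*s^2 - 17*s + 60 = (s + 4)*(s^2 - 8*s + 15) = (s - 5)*(s + 4)*(s - 3)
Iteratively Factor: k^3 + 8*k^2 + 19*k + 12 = (k + 1)*(k^2 + 7*k + 12) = (k + 1)*(k + 4)*(k + 3)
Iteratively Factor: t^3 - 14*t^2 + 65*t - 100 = (t - 4)*(t^2 - 10*t + 25) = (t - 5)*(t - 4)*(t - 5)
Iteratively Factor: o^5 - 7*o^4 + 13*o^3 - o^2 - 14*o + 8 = (o - 4)*(o^4 - 3*o^3 + o^2 + 3*o - 2) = (o - 4)*(o - 2)*(o^3 - o^2 - o + 1) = (o - 4)*(o - 2)*(o - 1)*(o^2 - 1) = (o - 4)*(o - 2)*(o - 1)^2*(o + 1)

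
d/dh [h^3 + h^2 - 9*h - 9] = 3*h^2 + 2*h - 9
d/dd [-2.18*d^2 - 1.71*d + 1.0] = -4.36*d - 1.71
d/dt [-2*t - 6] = -2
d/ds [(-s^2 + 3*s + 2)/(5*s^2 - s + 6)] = 2*(-7*s^2 - 16*s + 10)/(25*s^4 - 10*s^3 + 61*s^2 - 12*s + 36)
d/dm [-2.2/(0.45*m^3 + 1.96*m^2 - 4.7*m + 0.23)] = (2.97*m^2 + 8.624*m - 10.34)/(0.45*m^3 + 1.96*m^2 - 4.7*m + 0.23)^2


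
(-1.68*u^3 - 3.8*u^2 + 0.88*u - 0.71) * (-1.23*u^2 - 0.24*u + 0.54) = 2.0664*u^5 + 5.0772*u^4 - 1.0776*u^3 - 1.3899*u^2 + 0.6456*u - 0.3834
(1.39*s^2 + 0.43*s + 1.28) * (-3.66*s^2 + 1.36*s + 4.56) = -5.0874*s^4 + 0.3166*s^3 + 2.2384*s^2 + 3.7016*s + 5.8368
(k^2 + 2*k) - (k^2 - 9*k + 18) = 11*k - 18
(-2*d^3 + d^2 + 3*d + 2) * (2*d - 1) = -4*d^4 + 4*d^3 + 5*d^2 + d - 2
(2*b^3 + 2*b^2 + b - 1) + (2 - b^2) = 2*b^3 + b^2 + b + 1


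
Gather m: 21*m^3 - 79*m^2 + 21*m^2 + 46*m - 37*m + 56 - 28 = 21*m^3 - 58*m^2 + 9*m + 28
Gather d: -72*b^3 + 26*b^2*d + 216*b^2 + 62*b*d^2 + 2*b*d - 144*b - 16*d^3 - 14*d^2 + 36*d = -72*b^3 + 216*b^2 - 144*b - 16*d^3 + d^2*(62*b - 14) + d*(26*b^2 + 2*b + 36)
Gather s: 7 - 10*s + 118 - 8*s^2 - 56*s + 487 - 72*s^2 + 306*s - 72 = -80*s^2 + 240*s + 540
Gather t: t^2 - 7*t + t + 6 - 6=t^2 - 6*t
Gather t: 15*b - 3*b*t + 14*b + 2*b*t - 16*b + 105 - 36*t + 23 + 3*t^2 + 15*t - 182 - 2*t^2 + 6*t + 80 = 13*b + t^2 + t*(-b - 15) + 26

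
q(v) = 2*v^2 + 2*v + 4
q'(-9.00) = -34.00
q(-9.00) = 148.00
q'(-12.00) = -46.00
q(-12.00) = 268.00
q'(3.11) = 14.44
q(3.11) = 29.56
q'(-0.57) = -0.28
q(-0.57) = 3.51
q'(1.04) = 6.16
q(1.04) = 8.24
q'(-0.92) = -1.68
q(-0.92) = 3.85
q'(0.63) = 4.52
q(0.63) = 6.05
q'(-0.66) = -0.64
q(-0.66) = 3.55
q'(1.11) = 6.44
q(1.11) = 8.68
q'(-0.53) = -0.12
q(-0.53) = 3.50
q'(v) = 4*v + 2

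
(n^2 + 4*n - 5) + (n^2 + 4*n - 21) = 2*n^2 + 8*n - 26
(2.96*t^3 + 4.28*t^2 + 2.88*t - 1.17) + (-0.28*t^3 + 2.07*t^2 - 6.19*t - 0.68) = 2.68*t^3 + 6.35*t^2 - 3.31*t - 1.85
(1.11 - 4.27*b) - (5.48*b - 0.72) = 1.83 - 9.75*b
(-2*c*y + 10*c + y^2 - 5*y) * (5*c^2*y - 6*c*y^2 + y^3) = -10*c^3*y^2 + 50*c^3*y + 17*c^2*y^3 - 85*c^2*y^2 - 8*c*y^4 + 40*c*y^3 + y^5 - 5*y^4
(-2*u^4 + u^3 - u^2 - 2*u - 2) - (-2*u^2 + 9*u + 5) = -2*u^4 + u^3 + u^2 - 11*u - 7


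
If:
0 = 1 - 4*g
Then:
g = 1/4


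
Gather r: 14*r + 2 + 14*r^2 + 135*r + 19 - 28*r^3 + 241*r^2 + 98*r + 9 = -28*r^3 + 255*r^2 + 247*r + 30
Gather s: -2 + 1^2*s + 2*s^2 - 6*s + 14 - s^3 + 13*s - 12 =-s^3 + 2*s^2 + 8*s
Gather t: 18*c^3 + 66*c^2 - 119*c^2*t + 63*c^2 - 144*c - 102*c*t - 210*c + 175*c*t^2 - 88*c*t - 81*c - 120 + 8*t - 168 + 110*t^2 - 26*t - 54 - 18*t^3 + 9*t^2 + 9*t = 18*c^3 + 129*c^2 - 435*c - 18*t^3 + t^2*(175*c + 119) + t*(-119*c^2 - 190*c - 9) - 342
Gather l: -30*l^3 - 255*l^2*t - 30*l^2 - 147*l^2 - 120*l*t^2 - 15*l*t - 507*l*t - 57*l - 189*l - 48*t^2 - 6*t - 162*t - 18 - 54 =-30*l^3 + l^2*(-255*t - 177) + l*(-120*t^2 - 522*t - 246) - 48*t^2 - 168*t - 72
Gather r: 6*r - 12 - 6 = 6*r - 18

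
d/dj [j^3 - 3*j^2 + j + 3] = 3*j^2 - 6*j + 1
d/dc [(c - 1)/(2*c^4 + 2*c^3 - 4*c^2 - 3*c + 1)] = 2*(-3*c^4 + 2*c^3 + 5*c^2 - 4*c - 1)/(4*c^8 + 8*c^7 - 12*c^6 - 28*c^5 + 8*c^4 + 28*c^3 + c^2 - 6*c + 1)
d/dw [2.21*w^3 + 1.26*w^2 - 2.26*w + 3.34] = 6.63*w^2 + 2.52*w - 2.26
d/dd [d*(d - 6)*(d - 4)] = 3*d^2 - 20*d + 24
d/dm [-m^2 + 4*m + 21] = 4 - 2*m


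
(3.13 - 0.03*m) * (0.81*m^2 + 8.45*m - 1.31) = -0.0243*m^3 + 2.2818*m^2 + 26.4878*m - 4.1003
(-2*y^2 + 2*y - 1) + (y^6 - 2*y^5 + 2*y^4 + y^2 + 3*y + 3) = y^6 - 2*y^5 + 2*y^4 - y^2 + 5*y + 2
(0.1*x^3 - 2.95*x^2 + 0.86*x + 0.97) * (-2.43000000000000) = -0.243*x^3 + 7.1685*x^2 - 2.0898*x - 2.3571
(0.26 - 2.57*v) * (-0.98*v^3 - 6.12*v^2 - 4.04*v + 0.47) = 2.5186*v^4 + 15.4736*v^3 + 8.7916*v^2 - 2.2583*v + 0.1222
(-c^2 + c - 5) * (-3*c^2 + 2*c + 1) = 3*c^4 - 5*c^3 + 16*c^2 - 9*c - 5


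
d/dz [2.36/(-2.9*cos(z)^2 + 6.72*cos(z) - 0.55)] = (15.8592 - 13.688*cos(z))*sin(z)/(2.9*cos(z)^2 - 6.72*cos(z) + 0.55)^2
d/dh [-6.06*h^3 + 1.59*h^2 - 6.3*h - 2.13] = -18.18*h^2 + 3.18*h - 6.3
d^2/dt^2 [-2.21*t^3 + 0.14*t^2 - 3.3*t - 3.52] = 0.28 - 13.26*t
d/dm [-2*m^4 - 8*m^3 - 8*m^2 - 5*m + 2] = -8*m^3 - 24*m^2 - 16*m - 5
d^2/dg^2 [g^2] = 2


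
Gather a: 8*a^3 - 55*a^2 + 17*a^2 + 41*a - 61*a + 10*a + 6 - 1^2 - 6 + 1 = 8*a^3 - 38*a^2 - 10*a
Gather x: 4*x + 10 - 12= 4*x - 2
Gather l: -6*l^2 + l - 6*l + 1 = -6*l^2 - 5*l + 1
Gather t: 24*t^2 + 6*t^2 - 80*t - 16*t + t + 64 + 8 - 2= 30*t^2 - 95*t + 70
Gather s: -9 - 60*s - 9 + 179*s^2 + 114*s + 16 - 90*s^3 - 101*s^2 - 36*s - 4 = -90*s^3 + 78*s^2 + 18*s - 6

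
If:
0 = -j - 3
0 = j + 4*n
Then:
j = -3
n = 3/4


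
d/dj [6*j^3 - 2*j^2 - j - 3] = 18*j^2 - 4*j - 1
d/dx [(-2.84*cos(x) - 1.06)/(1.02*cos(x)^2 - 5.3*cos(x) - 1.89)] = (-2.8968*cos(x)^2 - 2.1624*cos(x) + 0.250400000000001)*sin(x)/(1.0404*cos(x)^4 - 10.812*cos(x)^3 + 24.2344*cos(x)^2 + 20.034*cos(x) + 3.5721)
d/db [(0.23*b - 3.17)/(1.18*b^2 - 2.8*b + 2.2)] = (-0.2714*b^2 + 7.4812*b - 8.37)/(1.3924*b^4 - 6.608*b^3 + 13.032*b^2 - 12.32*b + 4.84)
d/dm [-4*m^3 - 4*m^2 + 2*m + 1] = -12*m^2 - 8*m + 2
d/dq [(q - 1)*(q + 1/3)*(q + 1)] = 3*q^2 + 2*q/3 - 1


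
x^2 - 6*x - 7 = (x - 7)*(x + 1)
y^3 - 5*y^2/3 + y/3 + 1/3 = (y - 1)^2*(y + 1/3)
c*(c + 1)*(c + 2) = c^3 + 3*c^2 + 2*c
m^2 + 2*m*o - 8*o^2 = (m - 2*o)*(m + 4*o)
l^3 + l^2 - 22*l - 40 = (l - 5)*(l + 2)*(l + 4)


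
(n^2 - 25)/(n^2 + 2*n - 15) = (n - 5)/(n - 3)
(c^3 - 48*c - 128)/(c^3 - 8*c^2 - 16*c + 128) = (c + 4)/(c - 4)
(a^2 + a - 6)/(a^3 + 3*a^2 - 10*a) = (a + 3)/(a*(a + 5))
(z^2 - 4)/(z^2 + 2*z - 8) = (z + 2)/(z + 4)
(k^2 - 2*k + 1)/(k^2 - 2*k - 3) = (-k^2 + 2*k - 1)/(-k^2 + 2*k + 3)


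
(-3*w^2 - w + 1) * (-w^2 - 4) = 3*w^4 + w^3 + 11*w^2 + 4*w - 4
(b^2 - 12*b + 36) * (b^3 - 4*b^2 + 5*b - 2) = b^5 - 16*b^4 + 89*b^3 - 206*b^2 + 204*b - 72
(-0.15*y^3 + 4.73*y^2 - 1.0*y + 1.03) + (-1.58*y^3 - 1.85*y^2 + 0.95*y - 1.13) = -1.73*y^3 + 2.88*y^2 - 0.05*y - 0.0999999999999999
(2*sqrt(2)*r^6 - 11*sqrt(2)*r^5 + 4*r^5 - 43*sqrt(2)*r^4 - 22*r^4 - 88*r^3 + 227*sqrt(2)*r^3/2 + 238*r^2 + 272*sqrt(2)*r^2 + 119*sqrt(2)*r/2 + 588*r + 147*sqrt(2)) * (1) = 2*sqrt(2)*r^6 - 11*sqrt(2)*r^5 + 4*r^5 - 43*sqrt(2)*r^4 - 22*r^4 - 88*r^3 + 227*sqrt(2)*r^3/2 + 238*r^2 + 272*sqrt(2)*r^2 + 119*sqrt(2)*r/2 + 588*r + 147*sqrt(2)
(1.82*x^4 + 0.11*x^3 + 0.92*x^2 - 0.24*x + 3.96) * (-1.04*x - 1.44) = -1.8928*x^5 - 2.7352*x^4 - 1.1152*x^3 - 1.0752*x^2 - 3.7728*x - 5.7024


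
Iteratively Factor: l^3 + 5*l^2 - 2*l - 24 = (l + 3)*(l^2 + 2*l - 8) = (l - 2)*(l + 3)*(l + 4)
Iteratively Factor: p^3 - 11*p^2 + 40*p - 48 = (p - 3)*(p^2 - 8*p + 16) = (p - 4)*(p - 3)*(p - 4)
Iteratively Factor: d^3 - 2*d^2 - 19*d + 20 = (d + 4)*(d^2 - 6*d + 5) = (d - 5)*(d + 4)*(d - 1)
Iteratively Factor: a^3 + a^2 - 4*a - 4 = (a + 2)*(a^2 - a - 2) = (a + 1)*(a + 2)*(a - 2)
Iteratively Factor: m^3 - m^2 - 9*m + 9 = (m - 1)*(m^2 - 9) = (m - 3)*(m - 1)*(m + 3)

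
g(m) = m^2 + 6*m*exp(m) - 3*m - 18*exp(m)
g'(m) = 6*m*exp(m) + 2*m - 12*exp(m) - 3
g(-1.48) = 0.51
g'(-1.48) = -10.71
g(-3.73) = 24.13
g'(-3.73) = -11.28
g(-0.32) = -13.40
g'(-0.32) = -13.75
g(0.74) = -30.09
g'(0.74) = -17.37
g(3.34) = 58.70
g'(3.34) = 230.56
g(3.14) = 19.85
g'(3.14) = 161.31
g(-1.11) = -3.56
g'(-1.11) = -11.37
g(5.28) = 2698.38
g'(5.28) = 3872.12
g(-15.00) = 270.00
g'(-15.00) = -33.00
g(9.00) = 291765.02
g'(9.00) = 340344.52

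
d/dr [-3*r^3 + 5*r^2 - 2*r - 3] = -9*r^2 + 10*r - 2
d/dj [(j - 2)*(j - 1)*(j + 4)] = 3*j^2 + 2*j - 10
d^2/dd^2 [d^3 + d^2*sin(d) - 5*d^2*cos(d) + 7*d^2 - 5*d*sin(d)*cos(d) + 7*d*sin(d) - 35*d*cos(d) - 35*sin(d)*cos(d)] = -d^2*sin(d) + 5*d^2*cos(d) + 13*d*sin(d) + 10*d*sin(2*d) + 39*d*cos(d) + 6*d + 72*sin(d) + 70*sin(2*d) + 4*cos(d) - 10*cos(2*d) + 14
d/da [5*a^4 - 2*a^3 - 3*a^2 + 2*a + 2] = 20*a^3 - 6*a^2 - 6*a + 2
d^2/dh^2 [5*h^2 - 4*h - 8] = 10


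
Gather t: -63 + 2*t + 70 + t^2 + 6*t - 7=t^2 + 8*t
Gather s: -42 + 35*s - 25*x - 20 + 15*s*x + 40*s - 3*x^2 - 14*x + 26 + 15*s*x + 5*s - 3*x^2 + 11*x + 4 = s*(30*x + 80) - 6*x^2 - 28*x - 32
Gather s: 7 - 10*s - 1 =6 - 10*s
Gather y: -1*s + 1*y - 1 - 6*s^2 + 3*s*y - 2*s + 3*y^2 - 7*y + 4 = -6*s^2 - 3*s + 3*y^2 + y*(3*s - 6) + 3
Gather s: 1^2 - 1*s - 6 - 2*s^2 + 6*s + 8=-2*s^2 + 5*s + 3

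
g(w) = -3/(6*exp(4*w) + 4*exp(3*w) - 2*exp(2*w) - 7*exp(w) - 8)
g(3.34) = -0.00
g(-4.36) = 0.37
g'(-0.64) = -0.03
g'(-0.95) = -0.05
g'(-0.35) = 0.08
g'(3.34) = 0.00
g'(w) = -3*(-24*exp(4*w) - 12*exp(3*w) + 4*exp(2*w) + 7*exp(w))/(6*exp(4*w) + 4*exp(3*w) - 2*exp(2*w) - 7*exp(w) - 8)^2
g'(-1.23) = -0.06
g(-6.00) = 0.37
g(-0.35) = 0.27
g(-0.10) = 0.33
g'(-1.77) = -0.04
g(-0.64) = 0.27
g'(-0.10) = 0.57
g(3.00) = 0.00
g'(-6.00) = 0.00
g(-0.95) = 0.28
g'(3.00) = 0.00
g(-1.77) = 0.33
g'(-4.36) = -0.00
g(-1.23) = 0.30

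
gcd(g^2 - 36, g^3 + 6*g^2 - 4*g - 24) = g + 6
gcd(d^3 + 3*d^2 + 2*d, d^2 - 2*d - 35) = 1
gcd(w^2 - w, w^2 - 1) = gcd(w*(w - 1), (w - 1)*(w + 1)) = w - 1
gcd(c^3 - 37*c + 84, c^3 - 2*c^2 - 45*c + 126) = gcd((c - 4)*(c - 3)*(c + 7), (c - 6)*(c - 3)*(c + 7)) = c^2 + 4*c - 21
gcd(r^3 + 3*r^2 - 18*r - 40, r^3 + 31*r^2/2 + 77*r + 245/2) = r + 5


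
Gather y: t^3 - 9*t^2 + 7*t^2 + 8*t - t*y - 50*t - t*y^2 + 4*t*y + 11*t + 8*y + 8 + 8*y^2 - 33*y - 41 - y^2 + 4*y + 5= t^3 - 2*t^2 - 31*t + y^2*(7 - t) + y*(3*t - 21) - 28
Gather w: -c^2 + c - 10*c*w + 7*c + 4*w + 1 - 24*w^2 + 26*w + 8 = -c^2 + 8*c - 24*w^2 + w*(30 - 10*c) + 9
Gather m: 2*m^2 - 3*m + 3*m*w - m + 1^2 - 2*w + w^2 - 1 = 2*m^2 + m*(3*w - 4) + w^2 - 2*w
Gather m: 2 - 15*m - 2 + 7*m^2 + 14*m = 7*m^2 - m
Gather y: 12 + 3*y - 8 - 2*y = y + 4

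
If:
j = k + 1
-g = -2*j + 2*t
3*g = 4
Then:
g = 4/3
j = t + 2/3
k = t - 1/3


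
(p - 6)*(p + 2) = p^2 - 4*p - 12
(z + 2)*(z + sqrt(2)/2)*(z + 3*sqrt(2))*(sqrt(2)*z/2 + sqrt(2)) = sqrt(2)*z^4/2 + 2*sqrt(2)*z^3 + 7*z^3/2 + 7*sqrt(2)*z^2/2 + 14*z^2 + 6*sqrt(2)*z + 14*z + 6*sqrt(2)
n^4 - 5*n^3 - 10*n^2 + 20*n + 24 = (n - 6)*(n - 2)*(n + 1)*(n + 2)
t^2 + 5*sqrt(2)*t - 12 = (t - sqrt(2))*(t + 6*sqrt(2))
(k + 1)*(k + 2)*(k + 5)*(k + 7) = k^4 + 15*k^3 + 73*k^2 + 129*k + 70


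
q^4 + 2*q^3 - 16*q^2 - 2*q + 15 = (q - 3)*(q - 1)*(q + 1)*(q + 5)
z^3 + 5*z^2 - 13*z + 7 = (z - 1)^2*(z + 7)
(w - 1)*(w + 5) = w^2 + 4*w - 5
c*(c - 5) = c^2 - 5*c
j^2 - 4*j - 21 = (j - 7)*(j + 3)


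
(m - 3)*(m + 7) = m^2 + 4*m - 21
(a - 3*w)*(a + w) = a^2 - 2*a*w - 3*w^2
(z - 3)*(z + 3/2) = z^2 - 3*z/2 - 9/2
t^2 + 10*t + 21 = (t + 3)*(t + 7)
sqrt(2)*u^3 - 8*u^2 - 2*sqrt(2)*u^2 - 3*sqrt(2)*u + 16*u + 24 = (u - 3)*(u - 4*sqrt(2))*(sqrt(2)*u + sqrt(2))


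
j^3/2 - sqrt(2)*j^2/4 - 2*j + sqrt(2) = (j/2 + 1)*(j - 2)*(j - sqrt(2)/2)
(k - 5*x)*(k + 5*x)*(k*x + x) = k^3*x + k^2*x - 25*k*x^3 - 25*x^3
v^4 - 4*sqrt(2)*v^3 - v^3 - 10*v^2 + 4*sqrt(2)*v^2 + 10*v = v*(v - 1)*(v - 5*sqrt(2))*(v + sqrt(2))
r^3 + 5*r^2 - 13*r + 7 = (r - 1)^2*(r + 7)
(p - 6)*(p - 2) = p^2 - 8*p + 12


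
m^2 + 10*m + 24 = (m + 4)*(m + 6)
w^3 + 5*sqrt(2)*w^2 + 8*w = w*(w + sqrt(2))*(w + 4*sqrt(2))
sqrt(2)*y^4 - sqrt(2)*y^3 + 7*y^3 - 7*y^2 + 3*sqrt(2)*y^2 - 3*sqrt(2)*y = y*(y - 1)*(y + 3*sqrt(2))*(sqrt(2)*y + 1)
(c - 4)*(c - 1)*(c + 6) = c^3 + c^2 - 26*c + 24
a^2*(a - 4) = a^3 - 4*a^2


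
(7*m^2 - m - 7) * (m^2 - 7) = 7*m^4 - m^3 - 56*m^2 + 7*m + 49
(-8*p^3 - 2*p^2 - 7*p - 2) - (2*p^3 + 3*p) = -10*p^3 - 2*p^2 - 10*p - 2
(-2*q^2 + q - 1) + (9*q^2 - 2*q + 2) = 7*q^2 - q + 1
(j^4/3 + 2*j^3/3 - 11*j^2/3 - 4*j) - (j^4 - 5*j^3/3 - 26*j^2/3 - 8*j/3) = -2*j^4/3 + 7*j^3/3 + 5*j^2 - 4*j/3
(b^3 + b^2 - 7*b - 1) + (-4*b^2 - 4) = b^3 - 3*b^2 - 7*b - 5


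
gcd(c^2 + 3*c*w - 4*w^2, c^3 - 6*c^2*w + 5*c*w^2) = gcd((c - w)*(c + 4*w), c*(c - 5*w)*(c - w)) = -c + w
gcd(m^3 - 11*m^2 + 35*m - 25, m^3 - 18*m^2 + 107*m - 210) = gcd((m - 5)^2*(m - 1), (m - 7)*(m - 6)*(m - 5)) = m - 5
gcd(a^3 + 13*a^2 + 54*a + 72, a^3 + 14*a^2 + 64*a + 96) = a^2 + 10*a + 24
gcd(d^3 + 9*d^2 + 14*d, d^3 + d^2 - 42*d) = d^2 + 7*d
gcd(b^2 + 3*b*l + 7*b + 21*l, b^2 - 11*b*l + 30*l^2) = 1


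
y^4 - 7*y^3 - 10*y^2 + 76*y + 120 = (y - 6)*(y - 5)*(y + 2)^2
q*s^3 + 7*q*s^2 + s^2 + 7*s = s*(s + 7)*(q*s + 1)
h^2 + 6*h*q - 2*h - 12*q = (h - 2)*(h + 6*q)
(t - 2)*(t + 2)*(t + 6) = t^3 + 6*t^2 - 4*t - 24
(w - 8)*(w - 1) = w^2 - 9*w + 8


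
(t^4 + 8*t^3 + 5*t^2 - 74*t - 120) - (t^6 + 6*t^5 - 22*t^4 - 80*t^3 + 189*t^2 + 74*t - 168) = -t^6 - 6*t^5 + 23*t^4 + 88*t^3 - 184*t^2 - 148*t + 48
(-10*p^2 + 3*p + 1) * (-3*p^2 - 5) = 30*p^4 - 9*p^3 + 47*p^2 - 15*p - 5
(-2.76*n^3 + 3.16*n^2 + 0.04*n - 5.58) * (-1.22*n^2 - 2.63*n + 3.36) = 3.3672*n^5 + 3.4036*n^4 - 17.6332*n^3 + 17.32*n^2 + 14.8098*n - 18.7488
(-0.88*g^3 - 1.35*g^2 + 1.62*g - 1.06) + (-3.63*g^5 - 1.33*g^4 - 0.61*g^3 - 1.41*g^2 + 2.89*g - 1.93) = -3.63*g^5 - 1.33*g^4 - 1.49*g^3 - 2.76*g^2 + 4.51*g - 2.99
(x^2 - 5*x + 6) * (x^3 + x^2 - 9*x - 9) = x^5 - 4*x^4 - 8*x^3 + 42*x^2 - 9*x - 54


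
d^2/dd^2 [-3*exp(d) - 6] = -3*exp(d)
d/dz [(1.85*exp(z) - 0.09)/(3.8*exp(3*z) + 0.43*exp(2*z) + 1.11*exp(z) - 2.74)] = (-14.06*exp(3*z) + 0.2305*exp(2*z) + 0.0773999999999999*exp(z) - 4.9691)*exp(z)/(14.44*exp(6*z) + 3.268*exp(5*z) + 8.6209*exp(4*z) - 19.8694*exp(3*z) - 1.1243*exp(2*z) - 6.0828*exp(z) + 7.5076)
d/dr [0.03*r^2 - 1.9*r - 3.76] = 0.06*r - 1.9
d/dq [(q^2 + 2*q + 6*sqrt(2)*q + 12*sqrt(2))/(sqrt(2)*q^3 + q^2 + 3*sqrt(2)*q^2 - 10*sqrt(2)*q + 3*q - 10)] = (2*(q + 1 + 3*sqrt(2))*(sqrt(2)*q^3 + q^2 + 3*sqrt(2)*q^2 - 10*sqrt(2)*q + 3*q - 10) - (q^2 + 2*q + 6*sqrt(2)*q + 12*sqrt(2))*(3*sqrt(2)*q^2 + 2*q + 6*sqrt(2)*q - 10*sqrt(2) + 3))/(sqrt(2)*q^3 + q^2 + 3*sqrt(2)*q^2 - 10*sqrt(2)*q + 3*q - 10)^2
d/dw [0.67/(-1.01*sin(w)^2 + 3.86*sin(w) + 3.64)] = (1.3534*sin(w) - 2.5862)*cos(w)/(-1.01*sin(w)^2 + 3.86*sin(w) + 3.64)^2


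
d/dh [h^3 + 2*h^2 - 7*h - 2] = 3*h^2 + 4*h - 7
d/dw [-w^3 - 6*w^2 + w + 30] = -3*w^2 - 12*w + 1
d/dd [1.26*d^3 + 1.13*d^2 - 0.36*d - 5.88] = 3.78*d^2 + 2.26*d - 0.36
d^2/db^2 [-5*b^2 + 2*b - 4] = -10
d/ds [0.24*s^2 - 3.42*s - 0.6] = 0.48*s - 3.42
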